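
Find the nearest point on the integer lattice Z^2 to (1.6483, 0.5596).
(2, 1)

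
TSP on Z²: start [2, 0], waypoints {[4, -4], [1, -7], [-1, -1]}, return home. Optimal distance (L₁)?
24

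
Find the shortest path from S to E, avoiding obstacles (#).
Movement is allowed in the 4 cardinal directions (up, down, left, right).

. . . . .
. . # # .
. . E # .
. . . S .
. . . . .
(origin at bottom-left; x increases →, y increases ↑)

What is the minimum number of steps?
2
(one shortest path: (3, 1) → (2, 1) → (2, 2))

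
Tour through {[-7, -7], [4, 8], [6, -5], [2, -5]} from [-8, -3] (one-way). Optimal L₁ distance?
35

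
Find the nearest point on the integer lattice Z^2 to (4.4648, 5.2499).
(4, 5)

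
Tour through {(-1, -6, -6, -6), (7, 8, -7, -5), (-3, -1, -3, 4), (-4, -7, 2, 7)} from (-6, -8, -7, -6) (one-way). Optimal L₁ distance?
79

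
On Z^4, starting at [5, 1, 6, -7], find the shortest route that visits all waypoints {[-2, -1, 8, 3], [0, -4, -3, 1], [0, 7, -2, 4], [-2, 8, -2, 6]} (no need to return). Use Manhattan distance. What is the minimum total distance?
59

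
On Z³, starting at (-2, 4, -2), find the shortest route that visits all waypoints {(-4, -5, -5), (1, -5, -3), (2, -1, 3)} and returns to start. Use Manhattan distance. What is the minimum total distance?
46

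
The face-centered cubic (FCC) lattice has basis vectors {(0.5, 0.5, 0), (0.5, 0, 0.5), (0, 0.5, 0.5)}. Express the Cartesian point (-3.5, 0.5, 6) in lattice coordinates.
-9b₁ + 2b₂ + 10b₃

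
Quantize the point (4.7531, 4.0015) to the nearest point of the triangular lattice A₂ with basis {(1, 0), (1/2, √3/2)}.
(4.5, 4.33)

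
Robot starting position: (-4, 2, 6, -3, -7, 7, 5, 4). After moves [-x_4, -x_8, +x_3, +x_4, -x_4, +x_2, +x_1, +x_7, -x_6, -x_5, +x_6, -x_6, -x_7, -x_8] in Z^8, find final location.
(-3, 3, 7, -4, -8, 6, 5, 2)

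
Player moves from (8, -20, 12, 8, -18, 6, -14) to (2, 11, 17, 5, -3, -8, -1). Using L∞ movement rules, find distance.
31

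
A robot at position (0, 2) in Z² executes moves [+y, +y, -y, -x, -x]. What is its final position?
(-2, 3)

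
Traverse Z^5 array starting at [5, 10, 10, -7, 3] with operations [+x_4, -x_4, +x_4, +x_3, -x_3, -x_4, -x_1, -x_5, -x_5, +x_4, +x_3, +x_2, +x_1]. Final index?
(5, 11, 11, -6, 1)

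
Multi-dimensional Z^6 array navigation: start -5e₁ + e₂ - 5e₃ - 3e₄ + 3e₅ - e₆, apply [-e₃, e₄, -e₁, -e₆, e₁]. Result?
(-5, 1, -6, -2, 3, -2)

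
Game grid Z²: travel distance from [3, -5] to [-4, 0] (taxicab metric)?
12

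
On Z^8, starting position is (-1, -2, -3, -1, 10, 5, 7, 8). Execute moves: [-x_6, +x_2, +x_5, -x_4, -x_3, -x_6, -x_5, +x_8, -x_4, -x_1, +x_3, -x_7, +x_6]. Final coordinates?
(-2, -1, -3, -3, 10, 4, 6, 9)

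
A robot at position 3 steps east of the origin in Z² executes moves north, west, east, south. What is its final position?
(3, 0)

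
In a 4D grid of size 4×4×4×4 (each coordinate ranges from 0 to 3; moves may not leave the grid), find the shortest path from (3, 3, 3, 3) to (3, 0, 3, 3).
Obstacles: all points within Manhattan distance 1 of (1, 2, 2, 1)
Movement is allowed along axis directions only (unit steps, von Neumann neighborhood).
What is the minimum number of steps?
3
(one shortest path: (3, 3, 3, 3) → (3, 2, 3, 3) → (3, 1, 3, 3) → (3, 0, 3, 3))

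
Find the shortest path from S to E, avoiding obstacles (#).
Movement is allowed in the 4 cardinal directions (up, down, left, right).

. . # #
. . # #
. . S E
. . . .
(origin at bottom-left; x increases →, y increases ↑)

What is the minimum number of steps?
1
(one shortest path: (2, 1) → (3, 1))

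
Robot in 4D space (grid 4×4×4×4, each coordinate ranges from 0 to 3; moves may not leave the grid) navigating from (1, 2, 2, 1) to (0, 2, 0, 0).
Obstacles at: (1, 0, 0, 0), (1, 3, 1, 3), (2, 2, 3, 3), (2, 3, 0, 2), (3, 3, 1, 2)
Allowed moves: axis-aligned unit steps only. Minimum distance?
4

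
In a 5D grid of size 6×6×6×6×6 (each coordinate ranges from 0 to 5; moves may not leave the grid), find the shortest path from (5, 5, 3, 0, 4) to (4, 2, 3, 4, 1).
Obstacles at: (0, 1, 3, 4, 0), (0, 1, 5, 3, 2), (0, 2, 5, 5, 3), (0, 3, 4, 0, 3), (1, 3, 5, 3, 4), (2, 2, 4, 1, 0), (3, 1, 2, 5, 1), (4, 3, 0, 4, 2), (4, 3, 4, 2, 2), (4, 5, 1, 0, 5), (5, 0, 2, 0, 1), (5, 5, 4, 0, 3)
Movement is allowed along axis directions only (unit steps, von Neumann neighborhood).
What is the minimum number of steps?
11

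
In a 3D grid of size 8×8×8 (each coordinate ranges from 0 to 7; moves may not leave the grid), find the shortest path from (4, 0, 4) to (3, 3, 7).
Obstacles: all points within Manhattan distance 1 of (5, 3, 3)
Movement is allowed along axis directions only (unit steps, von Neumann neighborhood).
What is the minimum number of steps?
7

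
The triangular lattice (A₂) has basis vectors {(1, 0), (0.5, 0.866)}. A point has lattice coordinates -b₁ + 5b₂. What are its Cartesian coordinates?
(1.5, 4.33)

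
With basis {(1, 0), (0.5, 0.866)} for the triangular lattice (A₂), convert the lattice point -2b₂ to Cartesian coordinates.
(-1, -1.732)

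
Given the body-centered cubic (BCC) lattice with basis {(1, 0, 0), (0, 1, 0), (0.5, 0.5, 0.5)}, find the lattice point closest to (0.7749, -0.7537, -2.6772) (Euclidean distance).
(0.5, -0.5, -2.5)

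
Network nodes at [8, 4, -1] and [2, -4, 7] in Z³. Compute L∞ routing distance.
8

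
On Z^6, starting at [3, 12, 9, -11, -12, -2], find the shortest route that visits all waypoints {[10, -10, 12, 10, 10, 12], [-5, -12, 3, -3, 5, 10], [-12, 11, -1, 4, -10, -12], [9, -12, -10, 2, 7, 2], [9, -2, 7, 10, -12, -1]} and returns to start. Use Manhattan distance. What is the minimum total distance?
312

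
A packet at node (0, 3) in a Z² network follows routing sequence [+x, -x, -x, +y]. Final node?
(-1, 4)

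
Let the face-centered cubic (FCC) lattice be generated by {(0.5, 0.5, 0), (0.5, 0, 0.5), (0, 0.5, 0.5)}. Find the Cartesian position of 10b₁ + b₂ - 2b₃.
(5.5, 4, -0.5)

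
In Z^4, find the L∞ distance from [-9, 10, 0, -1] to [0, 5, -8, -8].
9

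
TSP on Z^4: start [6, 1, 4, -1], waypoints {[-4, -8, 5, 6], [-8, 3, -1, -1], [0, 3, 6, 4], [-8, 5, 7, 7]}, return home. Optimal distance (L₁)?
92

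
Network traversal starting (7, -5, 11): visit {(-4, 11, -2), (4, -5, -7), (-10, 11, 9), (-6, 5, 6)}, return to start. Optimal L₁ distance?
108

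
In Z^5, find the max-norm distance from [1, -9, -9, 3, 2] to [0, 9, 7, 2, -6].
18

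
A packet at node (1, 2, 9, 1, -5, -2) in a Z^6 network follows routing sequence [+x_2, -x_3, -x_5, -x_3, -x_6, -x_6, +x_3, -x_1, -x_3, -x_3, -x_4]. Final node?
(0, 3, 6, 0, -6, -4)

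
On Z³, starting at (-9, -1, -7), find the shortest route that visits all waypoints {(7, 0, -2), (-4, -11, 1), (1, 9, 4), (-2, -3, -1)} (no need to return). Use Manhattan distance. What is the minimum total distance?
69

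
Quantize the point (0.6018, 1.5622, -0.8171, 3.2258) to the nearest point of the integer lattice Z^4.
(1, 2, -1, 3)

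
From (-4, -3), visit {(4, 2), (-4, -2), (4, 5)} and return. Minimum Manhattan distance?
32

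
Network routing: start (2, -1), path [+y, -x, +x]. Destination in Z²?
(2, 0)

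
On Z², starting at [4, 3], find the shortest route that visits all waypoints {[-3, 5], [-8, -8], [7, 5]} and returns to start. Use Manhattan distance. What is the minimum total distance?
56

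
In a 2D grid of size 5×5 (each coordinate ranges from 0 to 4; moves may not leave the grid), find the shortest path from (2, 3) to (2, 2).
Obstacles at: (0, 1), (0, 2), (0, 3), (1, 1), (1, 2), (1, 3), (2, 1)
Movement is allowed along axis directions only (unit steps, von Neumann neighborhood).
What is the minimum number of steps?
1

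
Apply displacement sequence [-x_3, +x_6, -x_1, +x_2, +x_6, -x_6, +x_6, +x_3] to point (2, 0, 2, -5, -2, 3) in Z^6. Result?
(1, 1, 2, -5, -2, 5)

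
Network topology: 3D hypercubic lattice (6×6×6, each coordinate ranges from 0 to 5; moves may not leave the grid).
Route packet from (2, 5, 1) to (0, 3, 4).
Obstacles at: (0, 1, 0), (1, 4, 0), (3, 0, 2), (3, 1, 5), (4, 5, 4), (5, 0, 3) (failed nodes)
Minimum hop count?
7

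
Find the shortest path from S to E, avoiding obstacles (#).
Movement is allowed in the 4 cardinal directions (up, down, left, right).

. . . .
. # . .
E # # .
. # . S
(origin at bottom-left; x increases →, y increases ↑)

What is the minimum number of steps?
8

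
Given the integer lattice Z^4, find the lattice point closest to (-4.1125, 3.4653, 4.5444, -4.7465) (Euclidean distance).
(-4, 3, 5, -5)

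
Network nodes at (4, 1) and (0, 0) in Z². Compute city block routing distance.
5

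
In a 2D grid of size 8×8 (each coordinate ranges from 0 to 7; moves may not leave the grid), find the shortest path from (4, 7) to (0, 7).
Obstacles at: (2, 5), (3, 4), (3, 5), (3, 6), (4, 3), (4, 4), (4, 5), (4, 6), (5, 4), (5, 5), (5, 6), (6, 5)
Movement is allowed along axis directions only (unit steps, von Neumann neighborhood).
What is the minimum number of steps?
4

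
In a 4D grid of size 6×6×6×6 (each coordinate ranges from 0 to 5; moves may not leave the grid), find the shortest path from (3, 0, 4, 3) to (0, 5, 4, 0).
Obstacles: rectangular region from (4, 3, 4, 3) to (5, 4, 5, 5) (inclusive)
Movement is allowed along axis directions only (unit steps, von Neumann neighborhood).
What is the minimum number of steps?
11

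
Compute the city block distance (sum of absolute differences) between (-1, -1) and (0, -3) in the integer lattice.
3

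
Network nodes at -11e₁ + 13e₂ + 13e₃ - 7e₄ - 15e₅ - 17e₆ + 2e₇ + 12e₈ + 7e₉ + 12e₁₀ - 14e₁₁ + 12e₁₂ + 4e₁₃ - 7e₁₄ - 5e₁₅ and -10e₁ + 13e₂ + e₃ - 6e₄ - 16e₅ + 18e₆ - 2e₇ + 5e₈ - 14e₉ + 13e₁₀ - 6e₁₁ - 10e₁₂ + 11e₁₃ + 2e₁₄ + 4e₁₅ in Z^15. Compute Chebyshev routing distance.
35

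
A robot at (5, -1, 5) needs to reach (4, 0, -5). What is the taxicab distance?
12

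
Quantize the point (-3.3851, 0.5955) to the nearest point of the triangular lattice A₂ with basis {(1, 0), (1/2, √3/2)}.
(-3.5, 0.866)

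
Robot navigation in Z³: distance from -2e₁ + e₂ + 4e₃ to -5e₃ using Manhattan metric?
12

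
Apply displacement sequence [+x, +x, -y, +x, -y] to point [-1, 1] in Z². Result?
(2, -1)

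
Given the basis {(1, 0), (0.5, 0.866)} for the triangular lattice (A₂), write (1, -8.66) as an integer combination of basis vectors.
6b₁ - 10b₂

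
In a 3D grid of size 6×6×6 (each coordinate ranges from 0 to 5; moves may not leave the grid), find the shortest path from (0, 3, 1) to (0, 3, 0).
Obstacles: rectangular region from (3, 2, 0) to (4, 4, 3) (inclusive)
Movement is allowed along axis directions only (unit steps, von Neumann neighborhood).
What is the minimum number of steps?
1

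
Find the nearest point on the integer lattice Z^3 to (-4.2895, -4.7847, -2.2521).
(-4, -5, -2)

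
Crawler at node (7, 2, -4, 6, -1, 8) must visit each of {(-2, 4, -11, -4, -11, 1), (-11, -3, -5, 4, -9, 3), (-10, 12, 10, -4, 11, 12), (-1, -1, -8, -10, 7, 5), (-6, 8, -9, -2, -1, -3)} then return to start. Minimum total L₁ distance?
254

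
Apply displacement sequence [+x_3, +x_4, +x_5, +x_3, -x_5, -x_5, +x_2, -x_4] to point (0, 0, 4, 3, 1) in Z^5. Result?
(0, 1, 6, 3, 0)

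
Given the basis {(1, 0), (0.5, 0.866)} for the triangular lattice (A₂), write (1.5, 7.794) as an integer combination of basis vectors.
-3b₁ + 9b₂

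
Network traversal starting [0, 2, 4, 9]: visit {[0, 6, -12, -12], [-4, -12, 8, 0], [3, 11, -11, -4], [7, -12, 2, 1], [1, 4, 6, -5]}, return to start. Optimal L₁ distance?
158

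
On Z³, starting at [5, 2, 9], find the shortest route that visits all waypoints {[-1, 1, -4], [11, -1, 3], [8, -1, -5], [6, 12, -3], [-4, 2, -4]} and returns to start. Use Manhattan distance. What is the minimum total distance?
86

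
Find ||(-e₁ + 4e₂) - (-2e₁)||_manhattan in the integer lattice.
5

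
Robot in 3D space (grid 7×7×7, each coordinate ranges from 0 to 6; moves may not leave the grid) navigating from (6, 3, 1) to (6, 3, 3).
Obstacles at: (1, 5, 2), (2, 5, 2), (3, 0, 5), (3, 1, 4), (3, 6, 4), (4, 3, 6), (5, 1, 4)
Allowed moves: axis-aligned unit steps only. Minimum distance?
2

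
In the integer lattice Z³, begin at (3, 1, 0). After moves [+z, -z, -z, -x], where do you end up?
(2, 1, -1)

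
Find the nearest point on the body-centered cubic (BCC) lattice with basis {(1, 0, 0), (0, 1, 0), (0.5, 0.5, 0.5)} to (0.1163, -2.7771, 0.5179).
(0.5, -2.5, 0.5)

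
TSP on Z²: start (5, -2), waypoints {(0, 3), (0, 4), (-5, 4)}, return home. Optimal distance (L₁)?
32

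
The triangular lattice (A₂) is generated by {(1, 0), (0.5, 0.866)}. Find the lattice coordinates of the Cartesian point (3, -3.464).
5b₁ - 4b₂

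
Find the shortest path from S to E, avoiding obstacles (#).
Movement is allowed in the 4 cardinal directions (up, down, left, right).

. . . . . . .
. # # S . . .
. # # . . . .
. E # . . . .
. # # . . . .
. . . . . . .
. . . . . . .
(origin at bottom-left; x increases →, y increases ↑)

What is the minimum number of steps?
8
(one shortest path: (3, 5) → (3, 6) → (2, 6) → (1, 6) → (0, 6) → (0, 5) → (0, 4) → (0, 3) → (1, 3))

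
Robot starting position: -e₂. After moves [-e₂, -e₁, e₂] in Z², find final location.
(-1, -1)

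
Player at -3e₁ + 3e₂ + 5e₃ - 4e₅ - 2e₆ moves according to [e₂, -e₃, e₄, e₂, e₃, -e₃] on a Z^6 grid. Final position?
(-3, 5, 4, 1, -4, -2)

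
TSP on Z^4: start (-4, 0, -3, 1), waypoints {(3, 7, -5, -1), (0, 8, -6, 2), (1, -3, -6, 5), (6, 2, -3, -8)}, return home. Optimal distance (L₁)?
76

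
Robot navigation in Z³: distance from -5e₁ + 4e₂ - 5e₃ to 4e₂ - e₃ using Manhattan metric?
9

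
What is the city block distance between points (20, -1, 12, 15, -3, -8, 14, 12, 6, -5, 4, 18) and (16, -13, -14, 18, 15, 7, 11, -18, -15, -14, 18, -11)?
184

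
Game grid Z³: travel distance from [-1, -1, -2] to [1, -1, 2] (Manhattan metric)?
6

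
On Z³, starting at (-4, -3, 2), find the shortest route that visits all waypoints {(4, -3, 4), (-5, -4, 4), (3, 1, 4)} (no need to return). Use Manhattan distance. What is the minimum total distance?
19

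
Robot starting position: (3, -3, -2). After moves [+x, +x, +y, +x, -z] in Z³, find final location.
(6, -2, -3)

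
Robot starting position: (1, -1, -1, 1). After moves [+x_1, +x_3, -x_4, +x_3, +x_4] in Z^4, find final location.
(2, -1, 1, 1)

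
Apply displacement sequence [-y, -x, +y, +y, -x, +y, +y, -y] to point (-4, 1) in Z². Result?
(-6, 3)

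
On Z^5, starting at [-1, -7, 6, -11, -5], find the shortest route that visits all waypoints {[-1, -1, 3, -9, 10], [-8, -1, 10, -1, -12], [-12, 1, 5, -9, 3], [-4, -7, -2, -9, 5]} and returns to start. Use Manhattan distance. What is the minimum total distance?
132
(one optimal route: (-1, -7, 6, -11, -5) → (-8, -1, 10, -1, -12) → (-12, 1, 5, -9, 3) → (-1, -1, 3, -9, 10) → (-4, -7, -2, -9, 5) → (-1, -7, 6, -11, -5))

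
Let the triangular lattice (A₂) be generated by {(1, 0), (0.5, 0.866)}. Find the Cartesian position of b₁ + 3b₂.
(2.5, 2.598)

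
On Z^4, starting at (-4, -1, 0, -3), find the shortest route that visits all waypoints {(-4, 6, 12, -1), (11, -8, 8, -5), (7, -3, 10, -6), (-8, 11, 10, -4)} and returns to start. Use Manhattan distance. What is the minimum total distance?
110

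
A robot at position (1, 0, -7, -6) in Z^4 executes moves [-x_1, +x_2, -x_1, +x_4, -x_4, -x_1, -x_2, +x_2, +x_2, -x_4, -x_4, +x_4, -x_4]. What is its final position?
(-2, 2, -7, -8)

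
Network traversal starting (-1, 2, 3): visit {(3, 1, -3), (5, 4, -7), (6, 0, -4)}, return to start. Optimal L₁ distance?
42
(one optimal route: (-1, 2, 3) → (3, 1, -3) → (6, 0, -4) → (5, 4, -7) → (-1, 2, 3))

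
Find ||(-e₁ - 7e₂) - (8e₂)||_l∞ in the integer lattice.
15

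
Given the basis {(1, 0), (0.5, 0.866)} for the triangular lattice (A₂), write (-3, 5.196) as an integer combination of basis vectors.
-6b₁ + 6b₂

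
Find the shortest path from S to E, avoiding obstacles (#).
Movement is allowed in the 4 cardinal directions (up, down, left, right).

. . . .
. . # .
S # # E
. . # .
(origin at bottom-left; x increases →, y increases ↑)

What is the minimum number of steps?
7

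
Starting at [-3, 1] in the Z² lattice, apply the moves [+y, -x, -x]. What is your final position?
(-5, 2)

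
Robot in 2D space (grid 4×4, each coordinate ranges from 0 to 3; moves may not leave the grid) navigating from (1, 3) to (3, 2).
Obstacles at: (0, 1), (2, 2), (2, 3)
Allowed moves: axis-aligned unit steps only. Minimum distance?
5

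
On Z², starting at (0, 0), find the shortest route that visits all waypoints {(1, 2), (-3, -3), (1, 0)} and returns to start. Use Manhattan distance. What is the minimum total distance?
18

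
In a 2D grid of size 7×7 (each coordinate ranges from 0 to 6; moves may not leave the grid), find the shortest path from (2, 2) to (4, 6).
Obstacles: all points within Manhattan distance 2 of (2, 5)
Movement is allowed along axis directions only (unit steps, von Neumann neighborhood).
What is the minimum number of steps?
8
(one shortest path: (2, 2) → (3, 2) → (4, 2) → (5, 2) → (5, 3) → (5, 4) → (5, 5) → (5, 6) → (4, 6))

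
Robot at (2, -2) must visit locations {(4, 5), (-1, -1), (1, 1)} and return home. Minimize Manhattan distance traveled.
24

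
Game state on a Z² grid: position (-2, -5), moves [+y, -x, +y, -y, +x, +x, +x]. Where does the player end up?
(0, -4)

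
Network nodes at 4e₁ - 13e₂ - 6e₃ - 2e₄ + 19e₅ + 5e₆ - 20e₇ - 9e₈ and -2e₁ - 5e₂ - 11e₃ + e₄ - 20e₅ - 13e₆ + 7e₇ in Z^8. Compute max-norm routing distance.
39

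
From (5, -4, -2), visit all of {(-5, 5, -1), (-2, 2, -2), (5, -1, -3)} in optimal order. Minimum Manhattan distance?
22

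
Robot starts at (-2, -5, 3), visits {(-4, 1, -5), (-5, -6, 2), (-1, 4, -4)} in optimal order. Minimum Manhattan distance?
27
(one optimal route: (-2, -5, 3) → (-5, -6, 2) → (-4, 1, -5) → (-1, 4, -4))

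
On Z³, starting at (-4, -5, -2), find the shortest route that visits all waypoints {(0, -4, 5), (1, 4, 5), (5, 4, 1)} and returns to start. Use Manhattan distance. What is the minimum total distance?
50
(one optimal route: (-4, -5, -2) → (0, -4, 5) → (1, 4, 5) → (5, 4, 1) → (-4, -5, -2))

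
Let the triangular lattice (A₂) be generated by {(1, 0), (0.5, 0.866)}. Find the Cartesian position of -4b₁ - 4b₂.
(-6, -3.464)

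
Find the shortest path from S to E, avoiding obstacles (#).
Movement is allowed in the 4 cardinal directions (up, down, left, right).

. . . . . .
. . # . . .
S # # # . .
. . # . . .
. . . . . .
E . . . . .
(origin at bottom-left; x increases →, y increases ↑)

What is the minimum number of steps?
3
(one shortest path: (0, 3) → (0, 2) → (0, 1) → (0, 0))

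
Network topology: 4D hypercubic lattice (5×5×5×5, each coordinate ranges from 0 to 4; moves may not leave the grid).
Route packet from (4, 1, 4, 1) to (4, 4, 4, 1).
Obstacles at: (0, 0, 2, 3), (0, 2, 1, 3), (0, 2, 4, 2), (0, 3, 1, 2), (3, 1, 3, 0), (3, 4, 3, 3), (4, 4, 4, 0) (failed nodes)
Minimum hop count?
3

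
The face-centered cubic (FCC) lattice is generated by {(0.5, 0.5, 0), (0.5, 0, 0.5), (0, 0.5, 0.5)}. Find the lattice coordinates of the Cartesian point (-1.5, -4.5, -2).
-4b₁ + b₂ - 5b₃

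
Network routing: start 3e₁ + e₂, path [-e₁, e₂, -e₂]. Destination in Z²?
(2, 1)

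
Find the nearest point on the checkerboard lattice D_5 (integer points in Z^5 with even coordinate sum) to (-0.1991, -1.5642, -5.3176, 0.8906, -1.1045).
(0, -1, -5, 1, -1)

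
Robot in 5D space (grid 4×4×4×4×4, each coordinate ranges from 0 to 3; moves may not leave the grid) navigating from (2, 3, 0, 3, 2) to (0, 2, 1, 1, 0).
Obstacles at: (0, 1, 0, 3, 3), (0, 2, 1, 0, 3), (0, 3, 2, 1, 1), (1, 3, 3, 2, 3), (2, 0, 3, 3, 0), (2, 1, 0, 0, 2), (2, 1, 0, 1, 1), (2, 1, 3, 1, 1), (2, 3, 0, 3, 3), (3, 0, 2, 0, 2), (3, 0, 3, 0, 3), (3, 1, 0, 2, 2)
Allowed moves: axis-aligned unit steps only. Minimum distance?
8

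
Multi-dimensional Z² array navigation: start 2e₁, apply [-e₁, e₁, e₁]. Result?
(3, 0)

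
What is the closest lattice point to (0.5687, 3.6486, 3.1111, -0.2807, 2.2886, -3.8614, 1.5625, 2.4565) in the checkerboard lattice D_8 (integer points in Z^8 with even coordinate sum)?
(1, 4, 3, 0, 2, -4, 2, 2)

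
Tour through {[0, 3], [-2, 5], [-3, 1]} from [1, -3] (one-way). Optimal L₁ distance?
16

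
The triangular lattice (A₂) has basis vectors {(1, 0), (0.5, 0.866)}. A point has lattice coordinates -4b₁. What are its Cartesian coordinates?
(-4, 0)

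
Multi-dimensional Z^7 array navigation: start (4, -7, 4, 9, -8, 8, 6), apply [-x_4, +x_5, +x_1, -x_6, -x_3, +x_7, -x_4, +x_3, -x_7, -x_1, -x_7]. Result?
(4, -7, 4, 7, -7, 7, 5)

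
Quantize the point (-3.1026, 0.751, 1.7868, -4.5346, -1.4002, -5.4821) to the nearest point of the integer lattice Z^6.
(-3, 1, 2, -5, -1, -5)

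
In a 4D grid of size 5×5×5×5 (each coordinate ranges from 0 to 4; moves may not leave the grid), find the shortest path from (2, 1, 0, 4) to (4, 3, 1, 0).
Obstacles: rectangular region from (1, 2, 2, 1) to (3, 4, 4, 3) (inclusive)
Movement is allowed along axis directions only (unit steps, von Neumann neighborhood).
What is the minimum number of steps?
9
(one shortest path: (2, 1, 0, 4) → (3, 1, 0, 4) → (4, 1, 0, 4) → (4, 2, 0, 4) → (4, 3, 0, 4) → (4, 3, 1, 4) → (4, 3, 1, 3) → (4, 3, 1, 2) → (4, 3, 1, 1) → (4, 3, 1, 0))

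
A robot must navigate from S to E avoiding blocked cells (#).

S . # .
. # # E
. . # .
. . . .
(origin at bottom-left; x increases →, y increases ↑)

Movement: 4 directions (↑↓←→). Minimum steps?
8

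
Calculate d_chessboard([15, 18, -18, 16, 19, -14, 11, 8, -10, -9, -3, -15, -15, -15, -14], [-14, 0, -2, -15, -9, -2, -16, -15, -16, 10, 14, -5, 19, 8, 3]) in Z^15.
34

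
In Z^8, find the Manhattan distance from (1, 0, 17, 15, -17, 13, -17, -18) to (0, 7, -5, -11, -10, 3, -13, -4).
91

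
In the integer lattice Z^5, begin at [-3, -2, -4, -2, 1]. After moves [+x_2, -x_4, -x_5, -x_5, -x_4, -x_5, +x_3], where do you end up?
(-3, -1, -3, -4, -2)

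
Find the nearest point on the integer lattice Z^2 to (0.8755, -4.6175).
(1, -5)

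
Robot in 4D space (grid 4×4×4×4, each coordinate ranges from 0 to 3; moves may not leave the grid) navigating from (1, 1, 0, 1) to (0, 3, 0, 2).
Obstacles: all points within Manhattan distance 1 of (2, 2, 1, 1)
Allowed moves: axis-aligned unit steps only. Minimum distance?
4
(one shortest path: (1, 1, 0, 1) → (0, 1, 0, 1) → (0, 2, 0, 1) → (0, 3, 0, 1) → (0, 3, 0, 2))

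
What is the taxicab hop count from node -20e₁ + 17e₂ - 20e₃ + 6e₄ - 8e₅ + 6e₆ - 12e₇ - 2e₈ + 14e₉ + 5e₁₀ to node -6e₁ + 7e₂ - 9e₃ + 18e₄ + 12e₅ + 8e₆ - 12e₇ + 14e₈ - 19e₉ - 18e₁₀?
141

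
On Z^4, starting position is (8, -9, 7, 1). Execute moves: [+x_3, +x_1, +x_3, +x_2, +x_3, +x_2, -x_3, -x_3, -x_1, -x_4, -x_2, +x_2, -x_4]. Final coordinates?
(8, -7, 8, -1)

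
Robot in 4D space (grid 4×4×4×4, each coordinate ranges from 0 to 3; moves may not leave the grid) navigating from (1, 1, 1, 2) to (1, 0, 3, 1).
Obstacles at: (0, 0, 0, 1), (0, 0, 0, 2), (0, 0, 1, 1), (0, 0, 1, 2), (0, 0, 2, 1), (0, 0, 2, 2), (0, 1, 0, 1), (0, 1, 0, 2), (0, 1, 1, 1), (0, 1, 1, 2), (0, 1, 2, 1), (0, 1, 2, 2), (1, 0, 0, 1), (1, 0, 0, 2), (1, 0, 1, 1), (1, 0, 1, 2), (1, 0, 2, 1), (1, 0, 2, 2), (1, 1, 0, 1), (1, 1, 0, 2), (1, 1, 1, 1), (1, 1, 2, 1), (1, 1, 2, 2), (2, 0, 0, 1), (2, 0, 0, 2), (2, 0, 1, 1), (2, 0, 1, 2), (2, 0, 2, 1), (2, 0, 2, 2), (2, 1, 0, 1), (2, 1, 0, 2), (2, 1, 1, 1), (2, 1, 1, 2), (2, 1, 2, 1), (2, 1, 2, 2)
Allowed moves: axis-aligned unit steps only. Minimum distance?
6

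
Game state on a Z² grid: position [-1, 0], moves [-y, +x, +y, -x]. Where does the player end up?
(-1, 0)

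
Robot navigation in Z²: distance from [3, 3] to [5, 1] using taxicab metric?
4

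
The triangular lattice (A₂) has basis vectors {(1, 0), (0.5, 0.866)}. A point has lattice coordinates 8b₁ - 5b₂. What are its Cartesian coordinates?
(5.5, -4.33)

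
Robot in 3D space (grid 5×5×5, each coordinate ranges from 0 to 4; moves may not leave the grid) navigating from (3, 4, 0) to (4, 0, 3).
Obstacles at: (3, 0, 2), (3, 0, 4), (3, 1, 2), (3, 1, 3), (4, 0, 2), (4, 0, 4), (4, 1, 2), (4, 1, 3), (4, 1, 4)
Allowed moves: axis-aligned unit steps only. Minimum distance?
10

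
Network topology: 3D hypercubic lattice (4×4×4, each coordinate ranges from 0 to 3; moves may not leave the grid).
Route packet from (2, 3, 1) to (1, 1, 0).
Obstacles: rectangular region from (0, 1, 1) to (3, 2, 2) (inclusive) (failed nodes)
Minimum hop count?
4
(one shortest path: (2, 3, 1) → (1, 3, 1) → (1, 3, 0) → (1, 2, 0) → (1, 1, 0))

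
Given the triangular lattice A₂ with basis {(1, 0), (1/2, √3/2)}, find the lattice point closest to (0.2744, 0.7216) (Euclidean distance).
(0.5, 0.866)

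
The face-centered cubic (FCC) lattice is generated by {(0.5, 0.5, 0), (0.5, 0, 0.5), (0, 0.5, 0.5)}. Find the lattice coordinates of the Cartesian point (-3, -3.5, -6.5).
-6b₂ - 7b₃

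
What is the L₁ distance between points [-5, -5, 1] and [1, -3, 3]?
10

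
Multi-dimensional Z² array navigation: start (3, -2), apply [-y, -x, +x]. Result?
(3, -3)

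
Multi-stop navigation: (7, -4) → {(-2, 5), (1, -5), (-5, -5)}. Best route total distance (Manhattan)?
26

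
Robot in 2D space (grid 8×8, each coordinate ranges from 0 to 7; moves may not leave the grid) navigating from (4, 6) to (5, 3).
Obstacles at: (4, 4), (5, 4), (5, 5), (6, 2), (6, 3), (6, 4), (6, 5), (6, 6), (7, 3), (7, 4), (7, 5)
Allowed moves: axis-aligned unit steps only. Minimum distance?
6
(one shortest path: (4, 6) → (3, 6) → (3, 5) → (3, 4) → (3, 3) → (4, 3) → (5, 3))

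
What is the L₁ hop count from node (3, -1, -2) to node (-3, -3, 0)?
10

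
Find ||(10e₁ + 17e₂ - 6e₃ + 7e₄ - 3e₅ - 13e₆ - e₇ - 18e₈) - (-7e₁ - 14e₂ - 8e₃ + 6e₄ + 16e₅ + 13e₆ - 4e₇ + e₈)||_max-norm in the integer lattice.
31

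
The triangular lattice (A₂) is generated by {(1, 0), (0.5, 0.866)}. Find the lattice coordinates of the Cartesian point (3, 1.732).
2b₁ + 2b₂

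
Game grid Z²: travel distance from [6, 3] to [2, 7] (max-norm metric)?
4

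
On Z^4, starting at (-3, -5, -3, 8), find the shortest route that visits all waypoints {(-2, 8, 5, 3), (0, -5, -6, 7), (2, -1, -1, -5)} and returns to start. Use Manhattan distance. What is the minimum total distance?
84
(one optimal route: (-3, -5, -3, 8) → (-2, 8, 5, 3) → (2, -1, -1, -5) → (0, -5, -6, 7) → (-3, -5, -3, 8))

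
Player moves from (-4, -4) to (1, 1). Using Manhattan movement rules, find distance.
10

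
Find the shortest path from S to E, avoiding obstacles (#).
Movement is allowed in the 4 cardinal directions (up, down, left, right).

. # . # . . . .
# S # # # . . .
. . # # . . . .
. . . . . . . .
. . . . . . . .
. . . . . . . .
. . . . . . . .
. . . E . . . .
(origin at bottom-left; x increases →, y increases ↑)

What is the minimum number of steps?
8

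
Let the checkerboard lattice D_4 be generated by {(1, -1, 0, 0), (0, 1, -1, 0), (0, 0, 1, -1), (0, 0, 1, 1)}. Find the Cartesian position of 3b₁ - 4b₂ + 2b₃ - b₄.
(3, -7, 5, -3)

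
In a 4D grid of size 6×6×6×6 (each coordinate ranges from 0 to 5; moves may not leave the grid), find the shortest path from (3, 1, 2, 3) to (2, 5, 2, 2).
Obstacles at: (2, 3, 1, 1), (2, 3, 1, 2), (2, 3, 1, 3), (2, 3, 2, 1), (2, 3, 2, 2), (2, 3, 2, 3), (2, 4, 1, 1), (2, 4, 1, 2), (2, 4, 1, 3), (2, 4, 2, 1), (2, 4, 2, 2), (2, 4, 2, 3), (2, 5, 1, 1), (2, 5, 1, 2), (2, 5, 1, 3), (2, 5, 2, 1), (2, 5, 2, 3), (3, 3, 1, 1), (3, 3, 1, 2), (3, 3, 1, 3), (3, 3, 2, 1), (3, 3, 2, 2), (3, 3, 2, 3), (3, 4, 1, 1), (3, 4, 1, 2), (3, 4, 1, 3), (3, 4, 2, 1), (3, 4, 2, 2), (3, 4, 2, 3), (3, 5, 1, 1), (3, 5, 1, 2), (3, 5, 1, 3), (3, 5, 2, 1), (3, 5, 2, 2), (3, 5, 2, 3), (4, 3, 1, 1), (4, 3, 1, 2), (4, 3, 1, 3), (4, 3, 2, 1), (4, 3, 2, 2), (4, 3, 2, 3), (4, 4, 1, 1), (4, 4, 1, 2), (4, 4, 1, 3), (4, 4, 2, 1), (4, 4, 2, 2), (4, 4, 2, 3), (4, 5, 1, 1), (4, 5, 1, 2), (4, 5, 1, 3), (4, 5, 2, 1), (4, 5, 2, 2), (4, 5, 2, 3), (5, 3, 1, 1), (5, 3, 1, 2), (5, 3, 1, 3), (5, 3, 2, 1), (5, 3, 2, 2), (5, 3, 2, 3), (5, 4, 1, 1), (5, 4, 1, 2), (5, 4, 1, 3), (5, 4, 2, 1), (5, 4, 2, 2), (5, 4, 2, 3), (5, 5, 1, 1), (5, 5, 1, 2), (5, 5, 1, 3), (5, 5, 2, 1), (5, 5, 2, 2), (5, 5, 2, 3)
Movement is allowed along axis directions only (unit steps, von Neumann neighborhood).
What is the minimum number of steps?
8
(one shortest path: (3, 1, 2, 3) → (2, 1, 2, 3) → (1, 1, 2, 3) → (1, 2, 2, 3) → (1, 3, 2, 3) → (1, 4, 2, 3) → (1, 5, 2, 3) → (1, 5, 2, 2) → (2, 5, 2, 2))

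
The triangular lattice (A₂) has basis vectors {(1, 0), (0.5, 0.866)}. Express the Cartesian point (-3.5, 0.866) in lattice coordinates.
-4b₁ + b₂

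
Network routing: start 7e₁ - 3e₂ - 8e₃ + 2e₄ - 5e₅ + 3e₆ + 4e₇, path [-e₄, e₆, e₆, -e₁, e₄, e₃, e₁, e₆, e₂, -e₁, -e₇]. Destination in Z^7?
(6, -2, -7, 2, -5, 6, 3)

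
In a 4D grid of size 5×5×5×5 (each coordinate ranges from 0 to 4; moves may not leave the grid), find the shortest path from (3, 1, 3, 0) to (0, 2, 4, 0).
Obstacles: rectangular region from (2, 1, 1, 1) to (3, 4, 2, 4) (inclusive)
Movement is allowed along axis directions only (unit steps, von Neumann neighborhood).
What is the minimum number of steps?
5
(one shortest path: (3, 1, 3, 0) → (2, 1, 3, 0) → (1, 1, 3, 0) → (0, 1, 3, 0) → (0, 2, 3, 0) → (0, 2, 4, 0))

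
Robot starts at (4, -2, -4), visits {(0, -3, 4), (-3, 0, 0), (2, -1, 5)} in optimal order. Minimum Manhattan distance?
27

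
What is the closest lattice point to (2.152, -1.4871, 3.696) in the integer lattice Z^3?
(2, -1, 4)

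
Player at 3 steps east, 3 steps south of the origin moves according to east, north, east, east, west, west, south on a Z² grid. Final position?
(4, -3)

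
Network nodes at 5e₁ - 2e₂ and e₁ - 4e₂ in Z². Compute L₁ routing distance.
6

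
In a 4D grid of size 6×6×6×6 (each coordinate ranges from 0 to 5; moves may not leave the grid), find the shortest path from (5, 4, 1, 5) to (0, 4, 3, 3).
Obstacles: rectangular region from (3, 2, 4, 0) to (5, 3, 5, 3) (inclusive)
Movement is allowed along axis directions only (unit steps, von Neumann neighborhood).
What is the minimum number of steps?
9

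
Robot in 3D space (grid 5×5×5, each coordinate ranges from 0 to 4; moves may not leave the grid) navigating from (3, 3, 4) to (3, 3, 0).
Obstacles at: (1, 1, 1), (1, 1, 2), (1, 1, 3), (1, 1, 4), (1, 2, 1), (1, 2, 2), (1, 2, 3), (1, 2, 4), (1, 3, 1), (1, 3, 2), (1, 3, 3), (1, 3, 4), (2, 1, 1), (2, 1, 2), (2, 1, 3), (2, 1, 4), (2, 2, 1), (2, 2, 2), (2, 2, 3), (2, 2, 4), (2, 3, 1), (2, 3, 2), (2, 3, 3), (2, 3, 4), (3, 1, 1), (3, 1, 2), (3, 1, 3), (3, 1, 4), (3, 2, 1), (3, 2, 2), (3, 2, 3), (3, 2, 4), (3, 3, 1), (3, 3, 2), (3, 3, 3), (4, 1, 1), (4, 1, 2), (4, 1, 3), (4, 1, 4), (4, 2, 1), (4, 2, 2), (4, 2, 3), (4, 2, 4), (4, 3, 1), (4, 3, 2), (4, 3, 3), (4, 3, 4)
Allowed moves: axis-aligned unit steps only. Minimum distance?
6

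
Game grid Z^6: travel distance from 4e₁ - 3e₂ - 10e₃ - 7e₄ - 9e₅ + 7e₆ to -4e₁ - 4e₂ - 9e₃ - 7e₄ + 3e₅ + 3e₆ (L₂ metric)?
15.0333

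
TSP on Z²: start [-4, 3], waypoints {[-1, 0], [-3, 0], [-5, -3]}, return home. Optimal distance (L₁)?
20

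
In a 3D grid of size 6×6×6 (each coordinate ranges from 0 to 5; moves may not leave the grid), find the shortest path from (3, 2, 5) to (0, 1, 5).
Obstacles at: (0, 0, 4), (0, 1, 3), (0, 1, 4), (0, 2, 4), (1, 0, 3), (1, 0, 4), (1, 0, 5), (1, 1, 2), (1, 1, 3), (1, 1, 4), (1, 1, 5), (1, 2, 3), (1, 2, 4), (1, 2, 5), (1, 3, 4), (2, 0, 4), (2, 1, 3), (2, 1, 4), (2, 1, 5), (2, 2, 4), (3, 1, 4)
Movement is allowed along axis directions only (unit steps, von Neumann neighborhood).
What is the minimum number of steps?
6
(one shortest path: (3, 2, 5) → (2, 2, 5) → (2, 3, 5) → (1, 3, 5) → (0, 3, 5) → (0, 2, 5) → (0, 1, 5))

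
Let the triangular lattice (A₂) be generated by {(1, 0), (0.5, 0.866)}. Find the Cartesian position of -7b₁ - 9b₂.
(-11.5, -7.794)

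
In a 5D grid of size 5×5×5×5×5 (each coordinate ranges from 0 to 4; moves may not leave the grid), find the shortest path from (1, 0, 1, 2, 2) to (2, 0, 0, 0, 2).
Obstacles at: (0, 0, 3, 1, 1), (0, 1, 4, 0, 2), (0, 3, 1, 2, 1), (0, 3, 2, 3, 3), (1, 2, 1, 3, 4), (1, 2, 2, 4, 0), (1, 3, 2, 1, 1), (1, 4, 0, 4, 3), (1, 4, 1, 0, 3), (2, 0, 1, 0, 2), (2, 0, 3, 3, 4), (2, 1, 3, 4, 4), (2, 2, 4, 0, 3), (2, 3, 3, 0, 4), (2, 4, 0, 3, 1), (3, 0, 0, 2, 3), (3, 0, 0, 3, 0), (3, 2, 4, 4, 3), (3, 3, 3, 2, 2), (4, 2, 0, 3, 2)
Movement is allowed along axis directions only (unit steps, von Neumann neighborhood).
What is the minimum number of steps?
4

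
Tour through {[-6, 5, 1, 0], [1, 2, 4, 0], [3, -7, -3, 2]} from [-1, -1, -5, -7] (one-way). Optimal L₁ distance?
54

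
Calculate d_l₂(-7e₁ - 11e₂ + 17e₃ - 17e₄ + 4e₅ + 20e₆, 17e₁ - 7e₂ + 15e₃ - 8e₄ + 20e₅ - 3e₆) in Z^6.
38.2361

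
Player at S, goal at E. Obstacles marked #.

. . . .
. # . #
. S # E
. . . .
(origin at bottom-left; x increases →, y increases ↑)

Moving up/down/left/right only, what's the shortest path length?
4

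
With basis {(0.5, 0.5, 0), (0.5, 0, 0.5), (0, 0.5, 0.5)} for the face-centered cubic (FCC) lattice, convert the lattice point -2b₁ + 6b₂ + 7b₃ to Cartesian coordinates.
(2, 2.5, 6.5)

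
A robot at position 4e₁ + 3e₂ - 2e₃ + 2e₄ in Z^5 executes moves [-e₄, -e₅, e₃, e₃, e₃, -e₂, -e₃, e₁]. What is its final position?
(5, 2, 0, 1, -1)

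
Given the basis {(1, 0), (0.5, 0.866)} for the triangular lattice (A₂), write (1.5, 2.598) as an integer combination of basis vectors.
3b₂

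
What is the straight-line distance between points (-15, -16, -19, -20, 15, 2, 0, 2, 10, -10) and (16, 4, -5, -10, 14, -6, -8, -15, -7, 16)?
55.1362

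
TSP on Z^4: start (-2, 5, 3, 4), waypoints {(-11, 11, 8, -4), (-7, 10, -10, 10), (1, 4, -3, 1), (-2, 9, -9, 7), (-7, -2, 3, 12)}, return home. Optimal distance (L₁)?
136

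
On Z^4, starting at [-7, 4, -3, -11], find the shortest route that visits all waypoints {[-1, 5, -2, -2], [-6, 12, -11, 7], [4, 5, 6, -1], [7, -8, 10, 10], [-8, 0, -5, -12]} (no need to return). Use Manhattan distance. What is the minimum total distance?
122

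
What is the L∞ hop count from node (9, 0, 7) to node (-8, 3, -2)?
17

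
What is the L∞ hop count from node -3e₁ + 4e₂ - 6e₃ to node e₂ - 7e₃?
3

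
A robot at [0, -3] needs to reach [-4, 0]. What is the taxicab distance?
7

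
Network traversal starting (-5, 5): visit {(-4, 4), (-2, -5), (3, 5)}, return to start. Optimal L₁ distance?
36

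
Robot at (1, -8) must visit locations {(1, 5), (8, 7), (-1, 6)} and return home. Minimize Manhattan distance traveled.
48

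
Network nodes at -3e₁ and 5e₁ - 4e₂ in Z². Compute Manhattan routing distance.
12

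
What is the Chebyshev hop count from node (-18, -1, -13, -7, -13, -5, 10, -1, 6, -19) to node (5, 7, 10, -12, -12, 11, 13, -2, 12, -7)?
23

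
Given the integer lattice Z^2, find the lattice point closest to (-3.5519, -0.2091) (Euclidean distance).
(-4, 0)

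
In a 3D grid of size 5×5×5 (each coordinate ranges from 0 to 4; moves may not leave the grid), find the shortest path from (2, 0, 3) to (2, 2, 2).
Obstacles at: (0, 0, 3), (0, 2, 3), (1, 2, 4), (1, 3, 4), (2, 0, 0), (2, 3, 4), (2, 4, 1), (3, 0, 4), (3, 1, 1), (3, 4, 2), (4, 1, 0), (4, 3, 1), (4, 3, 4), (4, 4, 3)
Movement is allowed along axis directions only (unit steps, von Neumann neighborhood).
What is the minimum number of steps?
3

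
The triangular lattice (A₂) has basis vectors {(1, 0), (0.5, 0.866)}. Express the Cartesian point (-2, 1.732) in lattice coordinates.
-3b₁ + 2b₂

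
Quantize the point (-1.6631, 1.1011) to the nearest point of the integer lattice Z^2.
(-2, 1)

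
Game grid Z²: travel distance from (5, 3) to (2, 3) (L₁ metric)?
3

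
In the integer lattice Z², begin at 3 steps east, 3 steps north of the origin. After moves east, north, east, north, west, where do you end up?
(4, 5)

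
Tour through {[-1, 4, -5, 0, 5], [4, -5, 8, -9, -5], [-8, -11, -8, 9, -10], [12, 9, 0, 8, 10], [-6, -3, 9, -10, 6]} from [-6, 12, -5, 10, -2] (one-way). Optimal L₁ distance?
192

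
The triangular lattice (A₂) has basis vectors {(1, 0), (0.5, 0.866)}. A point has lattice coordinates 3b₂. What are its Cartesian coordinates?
(1.5, 2.598)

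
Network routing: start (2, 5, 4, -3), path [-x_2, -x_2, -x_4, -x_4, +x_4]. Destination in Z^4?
(2, 3, 4, -4)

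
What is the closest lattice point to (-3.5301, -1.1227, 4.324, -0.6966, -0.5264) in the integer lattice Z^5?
(-4, -1, 4, -1, -1)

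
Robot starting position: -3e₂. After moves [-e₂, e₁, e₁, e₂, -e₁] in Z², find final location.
(1, -3)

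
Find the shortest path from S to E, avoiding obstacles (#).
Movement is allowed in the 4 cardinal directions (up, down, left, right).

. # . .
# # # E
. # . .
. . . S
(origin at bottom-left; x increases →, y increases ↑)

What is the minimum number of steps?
2
(one shortest path: (3, 0) → (3, 1) → (3, 2))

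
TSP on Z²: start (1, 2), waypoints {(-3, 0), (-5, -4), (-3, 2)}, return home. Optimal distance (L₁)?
24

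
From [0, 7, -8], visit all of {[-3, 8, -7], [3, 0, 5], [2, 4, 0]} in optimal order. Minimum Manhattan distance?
31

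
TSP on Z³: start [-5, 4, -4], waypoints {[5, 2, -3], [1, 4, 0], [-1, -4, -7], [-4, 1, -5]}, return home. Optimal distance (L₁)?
50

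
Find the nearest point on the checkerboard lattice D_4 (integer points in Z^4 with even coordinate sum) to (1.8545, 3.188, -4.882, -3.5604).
(2, 3, -5, -4)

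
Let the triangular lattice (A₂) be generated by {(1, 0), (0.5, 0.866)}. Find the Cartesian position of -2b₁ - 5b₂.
(-4.5, -4.33)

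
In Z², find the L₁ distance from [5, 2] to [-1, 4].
8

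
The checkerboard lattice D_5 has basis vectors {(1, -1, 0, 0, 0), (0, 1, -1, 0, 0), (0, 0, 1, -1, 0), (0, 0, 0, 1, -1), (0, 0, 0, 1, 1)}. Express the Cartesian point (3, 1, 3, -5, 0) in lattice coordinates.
3b₁ + 4b₂ + 7b₃ + b₄ + b₅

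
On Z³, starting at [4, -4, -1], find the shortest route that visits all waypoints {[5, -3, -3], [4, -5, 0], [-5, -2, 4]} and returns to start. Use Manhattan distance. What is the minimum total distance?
40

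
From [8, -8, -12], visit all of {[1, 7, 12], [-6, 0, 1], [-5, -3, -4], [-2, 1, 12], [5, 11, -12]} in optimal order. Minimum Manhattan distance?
88
(one optimal route: (8, -8, -12) → (5, 11, -12) → (1, 7, 12) → (-2, 1, 12) → (-6, 0, 1) → (-5, -3, -4))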